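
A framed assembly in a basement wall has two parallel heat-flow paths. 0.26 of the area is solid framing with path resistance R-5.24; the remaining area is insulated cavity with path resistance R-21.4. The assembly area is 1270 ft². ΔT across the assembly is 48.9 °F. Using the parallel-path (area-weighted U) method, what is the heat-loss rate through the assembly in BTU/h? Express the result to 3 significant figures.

5230 BTU/h

U_eff = 0.74/21.4 + 0.26/5.24 = 0.03458 + 0.04962 = 0.0842
R_eff = 1/U_eff = 11.88 ft²·°F·h/BTU
Q = 1270 × 48.9 / 11.88 = 5229 BTU/h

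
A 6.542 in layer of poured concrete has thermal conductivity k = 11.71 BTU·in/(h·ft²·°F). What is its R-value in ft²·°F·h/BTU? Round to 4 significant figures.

R = L/k = 6.542/11.71 = 0.55867 ft²·°F·h/BTU

0.5587 ft²·°F·h/BTU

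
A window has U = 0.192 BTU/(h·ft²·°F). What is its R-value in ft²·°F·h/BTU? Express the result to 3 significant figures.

R = 1/U = 1/0.192 = 5.208

5.21 ft²·°F·h/BTU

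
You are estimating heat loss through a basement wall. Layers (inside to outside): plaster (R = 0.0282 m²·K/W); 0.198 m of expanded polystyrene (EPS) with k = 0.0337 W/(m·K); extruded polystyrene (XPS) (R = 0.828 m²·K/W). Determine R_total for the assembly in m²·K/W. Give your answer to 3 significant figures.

0.198/0.0337 = 5.875
R_total = 0.0282 + 5.875 + 0.828 = 6.732 m²·K/W

6.73 m²·K/W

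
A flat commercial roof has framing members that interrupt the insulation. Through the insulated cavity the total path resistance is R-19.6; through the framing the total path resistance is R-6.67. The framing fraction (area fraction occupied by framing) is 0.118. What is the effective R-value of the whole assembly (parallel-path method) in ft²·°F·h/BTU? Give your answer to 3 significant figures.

16.0 ft²·°F·h/BTU

U_eff = 0.882/19.6 + 0.118/6.67 = 0.045 + 0.01769 = 0.06269
R_eff = 1/U_eff = 15.95 ft²·°F·h/BTU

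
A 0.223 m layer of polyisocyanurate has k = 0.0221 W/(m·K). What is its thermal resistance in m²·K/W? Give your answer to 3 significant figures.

10.1 m²·K/W

R = L/k = 0.223/0.0221 = 10.09 m²·K/W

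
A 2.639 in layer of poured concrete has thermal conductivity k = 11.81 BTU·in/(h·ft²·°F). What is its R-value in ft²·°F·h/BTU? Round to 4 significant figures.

0.2235 ft²·°F·h/BTU

R = L/k = 2.639/11.81 = 0.22345 ft²·°F·h/BTU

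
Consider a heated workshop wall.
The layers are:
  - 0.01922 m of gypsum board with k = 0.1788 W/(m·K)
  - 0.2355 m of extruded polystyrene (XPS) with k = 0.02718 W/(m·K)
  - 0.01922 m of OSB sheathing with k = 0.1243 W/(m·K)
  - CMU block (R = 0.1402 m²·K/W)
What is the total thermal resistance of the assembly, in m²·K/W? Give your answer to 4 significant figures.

9.067 m²·K/W

0.01922/0.1788 = 0.10749
0.2355/0.02718 = 8.6645
0.01922/0.1243 = 0.15463
R_total = 0.10749 + 8.6645 + 0.15463 + 0.1402 = 9.0668 m²·K/W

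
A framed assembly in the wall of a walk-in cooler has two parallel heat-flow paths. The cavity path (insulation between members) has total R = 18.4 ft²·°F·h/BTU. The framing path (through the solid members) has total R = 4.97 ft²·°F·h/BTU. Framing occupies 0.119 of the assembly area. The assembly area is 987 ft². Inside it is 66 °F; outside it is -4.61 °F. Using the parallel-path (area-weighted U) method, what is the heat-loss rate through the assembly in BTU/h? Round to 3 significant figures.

5010 BTU/h

U_eff = 0.881/18.4 + 0.119/4.97 = 0.04788 + 0.02394 = 0.07182
R_eff = 1/U_eff = 13.92 ft²·°F·h/BTU
Q = 987 × (66 − (-4.61)) / 13.92 = 5006 BTU/h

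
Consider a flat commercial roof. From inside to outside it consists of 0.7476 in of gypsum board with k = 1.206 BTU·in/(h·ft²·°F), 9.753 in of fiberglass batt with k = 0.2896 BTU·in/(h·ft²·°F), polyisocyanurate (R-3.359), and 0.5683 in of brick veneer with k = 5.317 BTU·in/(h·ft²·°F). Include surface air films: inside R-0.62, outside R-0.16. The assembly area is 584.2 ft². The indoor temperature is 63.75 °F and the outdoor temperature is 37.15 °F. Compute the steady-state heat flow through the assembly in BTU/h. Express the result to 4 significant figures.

0.7476/1.206 = 0.6199
9.753/0.2896 = 33.677
0.5683/5.317 = 0.10688
R_total = 0.62 + 0.6199 + 33.677 + 3.359 + 0.10688 + 0.16 = 38.543 ft²·°F·h/BTU
Q = A·ΔT/R = 584.2 × (63.75 − 37.15) / 38.543 = 403.18 BTU/h

403.2 BTU/h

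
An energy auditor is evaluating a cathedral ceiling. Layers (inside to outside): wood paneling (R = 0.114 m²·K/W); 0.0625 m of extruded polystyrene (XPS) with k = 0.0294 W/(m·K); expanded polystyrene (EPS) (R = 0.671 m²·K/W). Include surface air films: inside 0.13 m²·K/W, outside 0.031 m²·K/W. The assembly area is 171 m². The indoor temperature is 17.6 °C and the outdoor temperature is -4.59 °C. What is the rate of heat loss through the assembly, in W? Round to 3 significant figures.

1240 W

0.0625/0.0294 = 2.126
R_total = 0.13 + 0.114 + 2.126 + 0.671 + 0.031 = 3.072 m²·K/W
Q = A·ΔT/R = 171 × (17.6 − (-4.59)) / 3.072 = 1235 W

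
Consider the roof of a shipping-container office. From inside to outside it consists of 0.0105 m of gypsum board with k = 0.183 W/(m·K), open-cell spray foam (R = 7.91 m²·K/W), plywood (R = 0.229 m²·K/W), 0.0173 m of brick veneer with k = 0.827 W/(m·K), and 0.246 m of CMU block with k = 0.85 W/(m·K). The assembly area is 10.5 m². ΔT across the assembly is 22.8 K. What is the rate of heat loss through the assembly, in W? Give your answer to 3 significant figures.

28.1 W

0.0105/0.183 = 0.05738
0.0173/0.827 = 0.02092
0.246/0.85 = 0.2894
R_total = 0.05738 + 7.91 + 0.229 + 0.02092 + 0.2894 = 8.507 m²·K/W
Q = A·ΔT/R = 10.5 × 22.8 / 8.507 = 28.14 W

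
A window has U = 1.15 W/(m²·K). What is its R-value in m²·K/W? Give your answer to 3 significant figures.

R = 1/U = 1/1.15 = 0.8696

0.870 m²·K/W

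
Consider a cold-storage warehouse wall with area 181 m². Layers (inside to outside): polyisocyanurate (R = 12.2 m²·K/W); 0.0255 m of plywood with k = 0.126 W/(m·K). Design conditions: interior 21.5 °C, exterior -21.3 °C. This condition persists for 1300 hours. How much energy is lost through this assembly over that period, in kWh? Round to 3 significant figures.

0.0255/0.126 = 0.2024
R_total = 12.2 + 0.2024 = 12.4 m²·K/W
Q = 181 × (21.5 − (-21.3)) / 12.4 = 624.6 W
E = 624.6 W × 1300 h / 1000 = 812 kWh

812 kWh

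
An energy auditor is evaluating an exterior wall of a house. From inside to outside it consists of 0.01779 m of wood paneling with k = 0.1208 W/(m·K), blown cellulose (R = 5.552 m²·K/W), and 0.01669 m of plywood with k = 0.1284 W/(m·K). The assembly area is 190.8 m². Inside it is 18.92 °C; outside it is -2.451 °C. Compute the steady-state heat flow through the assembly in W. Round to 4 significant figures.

0.01779/0.1208 = 0.14727
0.01669/0.1284 = 0.12998
R_total = 0.14727 + 5.552 + 0.12998 = 5.8293 m²·K/W
Q = A·ΔT/R = 190.8 × (18.92 − (-2.451)) / 5.8293 = 699.5 W

699.5 W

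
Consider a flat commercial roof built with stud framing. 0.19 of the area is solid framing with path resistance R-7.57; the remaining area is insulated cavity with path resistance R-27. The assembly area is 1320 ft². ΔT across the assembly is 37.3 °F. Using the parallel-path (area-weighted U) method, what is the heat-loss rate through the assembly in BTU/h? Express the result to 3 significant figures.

U_eff = 0.81/27 + 0.19/7.57 = 0.03 + 0.0251 = 0.0551
R_eff = 1/U_eff = 18.15 ft²·°F·h/BTU
Q = 1320 × 37.3 / 18.15 = 2713 BTU/h

2710 BTU/h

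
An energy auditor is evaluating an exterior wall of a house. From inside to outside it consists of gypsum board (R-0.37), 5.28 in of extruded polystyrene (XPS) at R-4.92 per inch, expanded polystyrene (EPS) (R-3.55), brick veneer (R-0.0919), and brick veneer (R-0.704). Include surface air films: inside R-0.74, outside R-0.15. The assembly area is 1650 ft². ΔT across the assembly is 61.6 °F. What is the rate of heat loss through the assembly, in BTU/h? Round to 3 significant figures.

3220 BTU/h

5.28 × 4.92 = 25.98
R_total = 0.74 + 0.37 + 25.98 + 3.55 + 0.0919 + 0.704 + 0.15 = 31.58 ft²·°F·h/BTU
Q = A·ΔT/R = 1650 × 61.6 / 31.58 = 3218 BTU/h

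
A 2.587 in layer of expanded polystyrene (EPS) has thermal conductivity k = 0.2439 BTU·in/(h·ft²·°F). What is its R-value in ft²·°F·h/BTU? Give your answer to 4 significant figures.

R = L/k = 2.587/0.2439 = 10.607 ft²·°F·h/BTU

10.61 ft²·°F·h/BTU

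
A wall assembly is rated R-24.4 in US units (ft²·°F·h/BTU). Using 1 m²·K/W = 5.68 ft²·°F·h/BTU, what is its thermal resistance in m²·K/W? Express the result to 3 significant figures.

R_SI = 24.4/5.68 = 4.296

4.30 m²·K/W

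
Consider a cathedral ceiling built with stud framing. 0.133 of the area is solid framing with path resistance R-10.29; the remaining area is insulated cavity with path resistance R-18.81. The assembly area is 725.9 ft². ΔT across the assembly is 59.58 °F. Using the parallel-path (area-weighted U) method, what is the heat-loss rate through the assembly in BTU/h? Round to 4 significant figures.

U_eff = 0.867/18.81 + 0.133/10.29 = 0.046093 + 0.012925 = 0.059018
R_eff = 1/U_eff = 16.944 ft²·°F·h/BTU
Q = 725.9 × 59.58 / 16.944 = 2552.5 BTU/h

2552 BTU/h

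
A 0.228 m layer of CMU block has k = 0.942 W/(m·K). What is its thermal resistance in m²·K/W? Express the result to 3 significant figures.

R = L/k = 0.228/0.942 = 0.242 m²·K/W

0.242 m²·K/W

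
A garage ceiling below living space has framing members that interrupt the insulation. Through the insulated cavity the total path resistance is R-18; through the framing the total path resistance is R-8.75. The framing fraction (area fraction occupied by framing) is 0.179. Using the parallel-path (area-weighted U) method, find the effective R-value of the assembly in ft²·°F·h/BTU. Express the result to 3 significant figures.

U_eff = 0.821/18 + 0.179/8.75 = 0.04561 + 0.02046 = 0.06607
R_eff = 1/U_eff = 15.14 ft²·°F·h/BTU

15.1 ft²·°F·h/BTU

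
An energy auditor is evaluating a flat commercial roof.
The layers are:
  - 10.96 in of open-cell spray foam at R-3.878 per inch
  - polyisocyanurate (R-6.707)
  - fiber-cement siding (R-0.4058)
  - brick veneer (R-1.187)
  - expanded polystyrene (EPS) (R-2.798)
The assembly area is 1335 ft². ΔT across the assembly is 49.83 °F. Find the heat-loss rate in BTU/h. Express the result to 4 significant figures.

1241 BTU/h

10.96 × 3.878 = 42.503
R_total = 42.503 + 6.707 + 0.4058 + 1.187 + 2.798 = 53.601 ft²·°F·h/BTU
Q = A·ΔT/R = 1335 × 49.83 / 53.601 = 1241.1 BTU/h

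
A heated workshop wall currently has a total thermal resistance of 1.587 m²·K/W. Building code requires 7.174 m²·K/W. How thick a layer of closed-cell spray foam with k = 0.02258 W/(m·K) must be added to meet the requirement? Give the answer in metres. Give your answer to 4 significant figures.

0.1262 m

ΔR = 7.174 − 1.587 = 5.587 m²·K/W
L = ΔR × k = 5.587 × 0.02258 = 0.12615 m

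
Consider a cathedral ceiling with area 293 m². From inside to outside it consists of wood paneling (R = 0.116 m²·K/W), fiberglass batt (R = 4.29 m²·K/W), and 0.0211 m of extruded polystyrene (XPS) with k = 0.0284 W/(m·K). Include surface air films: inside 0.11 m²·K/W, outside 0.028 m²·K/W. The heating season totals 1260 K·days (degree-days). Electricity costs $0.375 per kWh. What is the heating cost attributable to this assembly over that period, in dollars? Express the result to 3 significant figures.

628 dollars

0.0211/0.0284 = 0.743
R_total = 0.11 + 0.116 + 4.29 + 0.743 + 0.028 = 5.287 m²·K/W
E = A × HDD × 24 / R / 1000 = 293 × 1260 × 24 / 5.287 / 1000 = 1676 kWh
Cost = 1676 × 0.375 = $628.5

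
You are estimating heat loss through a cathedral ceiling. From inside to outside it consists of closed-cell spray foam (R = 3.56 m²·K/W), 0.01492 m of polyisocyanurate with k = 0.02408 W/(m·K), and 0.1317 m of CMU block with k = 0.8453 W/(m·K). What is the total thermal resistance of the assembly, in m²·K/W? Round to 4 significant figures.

4.335 m²·K/W

0.01492/0.02408 = 0.6196
0.1317/0.8453 = 0.1558
R_total = 3.56 + 0.6196 + 0.1558 = 4.3354 m²·K/W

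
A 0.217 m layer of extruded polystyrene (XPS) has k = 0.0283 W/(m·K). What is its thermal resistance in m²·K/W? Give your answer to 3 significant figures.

7.67 m²·K/W

R = L/k = 0.217/0.0283 = 7.668 m²·K/W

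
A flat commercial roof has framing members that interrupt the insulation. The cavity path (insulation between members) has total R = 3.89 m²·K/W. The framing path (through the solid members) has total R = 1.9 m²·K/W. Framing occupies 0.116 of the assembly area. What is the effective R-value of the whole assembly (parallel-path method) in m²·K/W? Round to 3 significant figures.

3.47 m²·K/W

U_eff = 0.884/3.89 + 0.116/1.9 = 0.2272 + 0.06105 = 0.2883
R_eff = 1/U_eff = 3.469 m²·K/W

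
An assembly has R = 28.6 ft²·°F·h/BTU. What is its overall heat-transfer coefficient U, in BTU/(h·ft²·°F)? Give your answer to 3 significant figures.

0.0350 BTU/(h·ft²·°F)

U = 1/R = 1/28.6 = 0.03497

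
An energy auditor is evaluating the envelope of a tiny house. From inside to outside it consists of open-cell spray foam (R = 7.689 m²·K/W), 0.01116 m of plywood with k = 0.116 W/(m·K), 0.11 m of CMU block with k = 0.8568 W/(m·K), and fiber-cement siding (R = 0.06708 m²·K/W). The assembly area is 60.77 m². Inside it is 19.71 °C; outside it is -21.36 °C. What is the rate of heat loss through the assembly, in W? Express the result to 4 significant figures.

0.01116/0.116 = 0.096207
0.11/0.8568 = 0.12838
R_total = 7.689 + 0.096207 + 0.12838 + 0.06708 = 7.9807 m²·K/W
Q = A·ΔT/R = 60.77 × (19.71 − (-21.36)) / 7.9807 = 312.73 W

312.7 W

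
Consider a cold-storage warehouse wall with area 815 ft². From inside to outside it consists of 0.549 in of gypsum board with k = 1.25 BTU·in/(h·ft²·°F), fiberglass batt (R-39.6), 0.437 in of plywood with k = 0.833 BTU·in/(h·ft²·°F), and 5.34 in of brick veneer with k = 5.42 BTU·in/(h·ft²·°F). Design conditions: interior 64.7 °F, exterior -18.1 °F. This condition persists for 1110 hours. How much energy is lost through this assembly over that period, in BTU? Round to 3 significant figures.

0.549/1.25 = 0.4392
0.437/0.833 = 0.5246
5.34/5.42 = 0.9852
R_total = 0.4392 + 39.6 + 0.5246 + 0.9852 = 41.55 ft²·°F·h/BTU
Q = 815 × (64.7 − (-18.1)) / 41.55 = 1624 BTU/h
E = 1624 × 1110 = 1803000 BTU

1800000 BTU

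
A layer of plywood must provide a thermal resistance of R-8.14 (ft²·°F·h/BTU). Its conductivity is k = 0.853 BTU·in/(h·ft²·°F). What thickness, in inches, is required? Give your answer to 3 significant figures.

6.94 in

L = R × k = 8.14 × 0.853 = 6.943 in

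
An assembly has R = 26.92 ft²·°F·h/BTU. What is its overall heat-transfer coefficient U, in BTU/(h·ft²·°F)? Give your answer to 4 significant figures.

0.03715 BTU/(h·ft²·°F)

U = 1/R = 1/26.92 = 0.037147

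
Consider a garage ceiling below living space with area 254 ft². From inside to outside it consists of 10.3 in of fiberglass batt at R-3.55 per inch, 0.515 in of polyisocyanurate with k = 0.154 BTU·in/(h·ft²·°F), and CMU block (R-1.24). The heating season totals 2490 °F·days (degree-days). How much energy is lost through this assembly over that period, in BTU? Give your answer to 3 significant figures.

369000 BTU

10.3 × 3.55 = 36.56
0.515/0.154 = 3.344
R_total = 36.56 + 3.344 + 1.24 = 41.15 ft²·°F·h/BTU
E = A × HDD × 24 / R = 254 × 2490 × 24 / 41.15 = 368900 BTU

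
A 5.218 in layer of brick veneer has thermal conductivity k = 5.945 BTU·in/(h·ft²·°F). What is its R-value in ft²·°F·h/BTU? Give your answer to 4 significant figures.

0.8777 ft²·°F·h/BTU

R = L/k = 5.218/5.945 = 0.87771 ft²·°F·h/BTU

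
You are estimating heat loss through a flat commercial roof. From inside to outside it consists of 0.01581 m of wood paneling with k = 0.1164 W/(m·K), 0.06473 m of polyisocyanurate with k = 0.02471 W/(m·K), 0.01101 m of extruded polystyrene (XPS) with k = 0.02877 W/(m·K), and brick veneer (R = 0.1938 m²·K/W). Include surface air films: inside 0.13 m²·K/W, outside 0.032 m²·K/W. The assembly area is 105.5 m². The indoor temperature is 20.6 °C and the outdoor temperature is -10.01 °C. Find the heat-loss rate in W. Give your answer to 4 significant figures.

0.01581/0.1164 = 0.13582
0.06473/0.02471 = 2.6196
0.01101/0.02877 = 0.38269
R_total = 0.13 + 0.13582 + 2.6196 + 0.38269 + 0.1938 + 0.032 = 3.4939 m²·K/W
Q = A·ΔT/R = 105.5 × (20.6 − (-10.01)) / 3.4939 = 924.28 W

924.3 W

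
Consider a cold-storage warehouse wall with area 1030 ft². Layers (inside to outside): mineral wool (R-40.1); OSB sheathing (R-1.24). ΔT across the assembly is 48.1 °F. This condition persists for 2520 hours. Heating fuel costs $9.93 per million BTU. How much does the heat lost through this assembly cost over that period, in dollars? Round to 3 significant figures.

30.0 dollars

R_total = 40.1 + 1.24 = 41.34 ft²·°F·h/BTU
Q = 1030 × 48.1 / 41.34 = 1198 BTU/h
E = 1198 × 2520 = 3020000 BTU
Cost = 3020000/10⁶ × 9.93 = $29.99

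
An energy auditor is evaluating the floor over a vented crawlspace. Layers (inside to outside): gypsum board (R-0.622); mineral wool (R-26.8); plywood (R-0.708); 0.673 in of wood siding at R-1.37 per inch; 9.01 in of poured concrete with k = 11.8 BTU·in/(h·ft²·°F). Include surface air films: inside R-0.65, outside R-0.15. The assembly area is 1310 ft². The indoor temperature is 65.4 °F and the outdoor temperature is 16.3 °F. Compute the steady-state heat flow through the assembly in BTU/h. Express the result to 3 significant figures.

2100 BTU/h

0.673 × 1.37 = 0.922
9.01/11.8 = 0.7636
R_total = 0.65 + 0.622 + 26.8 + 0.708 + 0.922 + 0.7636 + 0.15 = 30.62 ft²·°F·h/BTU
Q = A·ΔT/R = 1310 × (65.4 − 16.3) / 30.62 = 2101 BTU/h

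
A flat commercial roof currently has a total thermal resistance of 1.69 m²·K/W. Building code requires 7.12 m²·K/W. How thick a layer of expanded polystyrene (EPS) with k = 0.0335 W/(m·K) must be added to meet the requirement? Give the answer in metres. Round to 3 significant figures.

0.182 m

ΔR = 7.12 − 1.69 = 5.43 m²·K/W
L = ΔR × k = 5.43 × 0.0335 = 0.1819 m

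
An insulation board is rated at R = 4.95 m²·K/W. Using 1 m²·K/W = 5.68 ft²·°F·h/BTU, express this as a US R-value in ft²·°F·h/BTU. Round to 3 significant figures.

28.1 ft²·°F·h/BTU

R_US = 4.95 × 5.68 = 28.12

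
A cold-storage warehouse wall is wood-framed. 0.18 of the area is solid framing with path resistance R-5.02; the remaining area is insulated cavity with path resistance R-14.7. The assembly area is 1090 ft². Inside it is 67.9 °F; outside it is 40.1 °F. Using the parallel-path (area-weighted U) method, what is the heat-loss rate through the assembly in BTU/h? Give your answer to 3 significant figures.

2780 BTU/h

U_eff = 0.82/14.7 + 0.18/5.02 = 0.05578 + 0.03586 = 0.09164
R_eff = 1/U_eff = 10.91 ft²·°F·h/BTU
Q = 1090 × (67.9 − 40.1) / 10.91 = 2777 BTU/h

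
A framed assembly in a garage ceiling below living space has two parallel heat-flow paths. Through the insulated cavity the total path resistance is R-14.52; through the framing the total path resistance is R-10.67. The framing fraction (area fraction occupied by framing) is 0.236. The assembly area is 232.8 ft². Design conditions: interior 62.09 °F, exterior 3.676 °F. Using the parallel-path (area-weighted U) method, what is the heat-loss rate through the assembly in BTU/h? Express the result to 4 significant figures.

U_eff = 0.764/14.52 + 0.236/10.67 = 0.052617 + 0.022118 = 0.074735
R_eff = 1/U_eff = 13.381 ft²·°F·h/BTU
Q = 232.8 × (62.09 − 3.676) / 13.381 = 1016.3 BTU/h

1016 BTU/h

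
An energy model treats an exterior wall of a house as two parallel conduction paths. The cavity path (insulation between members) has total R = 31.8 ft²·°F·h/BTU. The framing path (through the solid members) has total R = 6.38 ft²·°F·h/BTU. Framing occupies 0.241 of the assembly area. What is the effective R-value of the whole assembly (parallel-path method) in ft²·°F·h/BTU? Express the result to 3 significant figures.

U_eff = 0.759/31.8 + 0.241/6.38 = 0.02387 + 0.03777 = 0.06164
R_eff = 1/U_eff = 16.22 ft²·°F·h/BTU

16.2 ft²·°F·h/BTU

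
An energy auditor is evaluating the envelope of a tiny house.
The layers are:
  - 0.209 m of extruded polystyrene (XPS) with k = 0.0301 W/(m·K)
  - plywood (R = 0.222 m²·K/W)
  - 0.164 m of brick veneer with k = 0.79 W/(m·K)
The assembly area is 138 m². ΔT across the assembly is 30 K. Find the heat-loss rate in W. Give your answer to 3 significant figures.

561 W

0.209/0.0301 = 6.944
0.164/0.79 = 0.2076
R_total = 6.944 + 0.222 + 0.2076 = 7.373 m²·K/W
Q = A·ΔT/R = 138 × 30 / 7.373 = 561.5 W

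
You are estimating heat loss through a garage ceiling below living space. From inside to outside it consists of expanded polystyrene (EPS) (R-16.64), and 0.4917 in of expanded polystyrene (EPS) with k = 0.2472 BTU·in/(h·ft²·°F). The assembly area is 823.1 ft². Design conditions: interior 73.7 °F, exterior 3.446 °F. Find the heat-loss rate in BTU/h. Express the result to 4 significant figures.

3104 BTU/h

0.4917/0.2472 = 1.9891
R_total = 16.64 + 1.9891 = 18.629 ft²·°F·h/BTU
Q = A·ΔT/R = 823.1 × (73.7 − 3.446) / 18.629 = 3104.1 BTU/h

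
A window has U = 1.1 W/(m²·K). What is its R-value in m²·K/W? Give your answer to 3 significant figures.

0.909 m²·K/W

R = 1/U = 1/1.1 = 0.9091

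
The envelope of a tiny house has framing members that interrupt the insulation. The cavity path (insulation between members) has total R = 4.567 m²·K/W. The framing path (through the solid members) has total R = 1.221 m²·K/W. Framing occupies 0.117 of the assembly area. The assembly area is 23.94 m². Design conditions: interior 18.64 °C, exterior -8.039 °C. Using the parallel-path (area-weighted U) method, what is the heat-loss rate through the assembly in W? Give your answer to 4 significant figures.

U_eff = 0.883/4.567 + 0.117/1.221 = 0.19334 + 0.095823 = 0.28917
R_eff = 1/U_eff = 3.4582 m²·K/W
Q = 23.94 × (18.64 − (-8.039)) / 3.4582 = 184.69 W

184.7 W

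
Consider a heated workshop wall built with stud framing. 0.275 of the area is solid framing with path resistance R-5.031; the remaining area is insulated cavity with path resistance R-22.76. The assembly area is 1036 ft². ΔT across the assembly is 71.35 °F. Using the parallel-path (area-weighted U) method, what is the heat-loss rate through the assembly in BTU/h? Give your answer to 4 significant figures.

6395 BTU/h

U_eff = 0.725/22.76 + 0.275/5.031 = 0.031854 + 0.054661 = 0.086515
R_eff = 1/U_eff = 11.559 ft²·°F·h/BTU
Q = 1036 × 71.35 / 11.559 = 6395.1 BTU/h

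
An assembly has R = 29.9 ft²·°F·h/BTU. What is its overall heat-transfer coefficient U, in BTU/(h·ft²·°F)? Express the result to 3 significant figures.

U = 1/R = 1/29.9 = 0.03344

0.0334 BTU/(h·ft²·°F)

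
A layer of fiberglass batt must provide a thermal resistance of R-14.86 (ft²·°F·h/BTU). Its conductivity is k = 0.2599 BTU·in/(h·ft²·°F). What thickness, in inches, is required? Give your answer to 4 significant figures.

3.862 in

L = R × k = 14.86 × 0.2599 = 3.8621 in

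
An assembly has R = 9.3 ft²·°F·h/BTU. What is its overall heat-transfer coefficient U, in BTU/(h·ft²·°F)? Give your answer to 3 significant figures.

U = 1/R = 1/9.3 = 0.1075

0.108 BTU/(h·ft²·°F)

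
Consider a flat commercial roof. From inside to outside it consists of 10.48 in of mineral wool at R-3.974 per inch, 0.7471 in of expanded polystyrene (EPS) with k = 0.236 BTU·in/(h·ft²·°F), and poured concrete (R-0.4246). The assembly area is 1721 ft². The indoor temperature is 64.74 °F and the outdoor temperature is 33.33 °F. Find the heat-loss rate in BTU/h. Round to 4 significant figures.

1195 BTU/h

10.48 × 3.974 = 41.648
0.7471/0.236 = 3.1657
R_total = 41.648 + 3.1657 + 0.4246 = 45.238 ft²·°F·h/BTU
Q = A·ΔT/R = 1721 × (64.74 − 33.33) / 45.238 = 1194.9 BTU/h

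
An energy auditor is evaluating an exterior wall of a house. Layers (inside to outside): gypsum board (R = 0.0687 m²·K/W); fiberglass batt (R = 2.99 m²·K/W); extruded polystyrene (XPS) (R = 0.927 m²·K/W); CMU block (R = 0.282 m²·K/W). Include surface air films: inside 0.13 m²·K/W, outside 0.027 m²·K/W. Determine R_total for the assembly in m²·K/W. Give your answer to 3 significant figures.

4.42 m²·K/W

R_total = 0.13 + 0.0687 + 2.99 + 0.927 + 0.282 + 0.027 = 4.425 m²·K/W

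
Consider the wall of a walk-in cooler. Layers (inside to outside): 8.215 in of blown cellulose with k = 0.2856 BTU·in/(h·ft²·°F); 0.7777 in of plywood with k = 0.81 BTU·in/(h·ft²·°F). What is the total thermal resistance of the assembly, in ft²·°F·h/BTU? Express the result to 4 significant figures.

29.72 ft²·°F·h/BTU

8.215/0.2856 = 28.764
0.7777/0.81 = 0.96012
R_total = 28.764 + 0.96012 = 29.724 ft²·°F·h/BTU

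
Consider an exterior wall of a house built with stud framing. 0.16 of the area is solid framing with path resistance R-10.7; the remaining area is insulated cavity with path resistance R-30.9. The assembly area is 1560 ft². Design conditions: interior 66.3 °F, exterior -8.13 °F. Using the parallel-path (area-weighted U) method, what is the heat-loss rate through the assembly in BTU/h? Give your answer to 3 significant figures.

4890 BTU/h

U_eff = 0.84/30.9 + 0.16/10.7 = 0.02718 + 0.01495 = 0.04214
R_eff = 1/U_eff = 23.73 ft²·°F·h/BTU
Q = 1560 × (66.3 − (-8.13)) / 23.73 = 4893 BTU/h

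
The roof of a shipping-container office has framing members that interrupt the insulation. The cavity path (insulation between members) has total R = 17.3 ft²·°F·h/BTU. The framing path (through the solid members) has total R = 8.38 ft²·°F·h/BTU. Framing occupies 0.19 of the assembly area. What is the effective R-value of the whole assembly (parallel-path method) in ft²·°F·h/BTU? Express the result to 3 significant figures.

U_eff = 0.81/17.3 + 0.19/8.38 = 0.04682 + 0.02267 = 0.06949
R_eff = 1/U_eff = 14.39 ft²·°F·h/BTU

14.4 ft²·°F·h/BTU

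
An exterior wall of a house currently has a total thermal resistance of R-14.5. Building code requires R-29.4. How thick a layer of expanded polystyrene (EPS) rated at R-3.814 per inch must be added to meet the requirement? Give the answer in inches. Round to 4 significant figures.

ΔR = 29.4 − 14.5 = 14.9 ft²·°F·h/BTU
L = ΔR / (R/in) = 14.9/3.814 = 3.9067 in

3.907 in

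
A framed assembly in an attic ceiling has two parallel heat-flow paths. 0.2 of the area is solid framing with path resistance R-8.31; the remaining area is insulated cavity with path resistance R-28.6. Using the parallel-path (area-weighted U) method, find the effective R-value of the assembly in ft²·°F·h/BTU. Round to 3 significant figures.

U_eff = 0.8/28.6 + 0.2/8.31 = 0.02797 + 0.02407 = 0.05204
R_eff = 1/U_eff = 19.22 ft²·°F·h/BTU

19.2 ft²·°F·h/BTU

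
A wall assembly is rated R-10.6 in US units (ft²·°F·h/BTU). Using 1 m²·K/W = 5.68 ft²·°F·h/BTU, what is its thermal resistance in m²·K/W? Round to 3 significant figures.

1.87 m²·K/W

R_SI = 10.6/5.68 = 1.866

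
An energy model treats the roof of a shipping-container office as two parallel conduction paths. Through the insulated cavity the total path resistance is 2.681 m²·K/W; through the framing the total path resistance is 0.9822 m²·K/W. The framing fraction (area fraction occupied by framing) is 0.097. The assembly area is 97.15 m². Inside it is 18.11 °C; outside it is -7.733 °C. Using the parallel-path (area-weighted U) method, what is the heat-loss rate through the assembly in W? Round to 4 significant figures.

1094 W

U_eff = 0.903/2.681 + 0.097/0.9822 = 0.33681 + 0.098758 = 0.43557
R_eff = 1/U_eff = 2.2958 m²·K/W
Q = 97.15 × (18.11 − (-7.733)) / 2.2958 = 1093.6 W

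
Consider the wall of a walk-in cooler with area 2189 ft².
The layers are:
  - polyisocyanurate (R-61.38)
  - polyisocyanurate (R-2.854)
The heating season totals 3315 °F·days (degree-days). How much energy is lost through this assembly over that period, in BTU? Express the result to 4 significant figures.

R_total = 61.38 + 2.854 = 64.234 ft²·°F·h/BTU
E = A × HDD × 24 / R = 2189 × 3315 × 24 / 64.234 = 2711300 BTU

2711000 BTU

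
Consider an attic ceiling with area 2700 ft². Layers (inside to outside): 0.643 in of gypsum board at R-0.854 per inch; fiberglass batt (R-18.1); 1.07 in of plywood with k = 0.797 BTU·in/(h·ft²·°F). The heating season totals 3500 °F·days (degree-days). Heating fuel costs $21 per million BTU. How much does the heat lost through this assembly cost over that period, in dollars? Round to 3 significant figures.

238 dollars

0.643 × 0.854 = 0.5491
1.07/0.797 = 1.343
R_total = 0.5491 + 18.1 + 1.343 = 19.99 ft²·°F·h/BTU
E = A × HDD × 24 / R = 2700 × 3500 × 24 / 19.99 = 11340000 BTU
Cost = 11340000/10⁶ × 21 = $238.2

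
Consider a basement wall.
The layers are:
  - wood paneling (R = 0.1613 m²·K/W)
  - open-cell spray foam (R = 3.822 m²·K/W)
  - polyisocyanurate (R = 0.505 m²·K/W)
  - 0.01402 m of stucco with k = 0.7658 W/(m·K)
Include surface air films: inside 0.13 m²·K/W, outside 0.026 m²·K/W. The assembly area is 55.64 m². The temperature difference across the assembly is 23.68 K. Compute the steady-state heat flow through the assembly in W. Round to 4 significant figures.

282.6 W

0.01402/0.7658 = 0.018308
R_total = 0.13 + 0.1613 + 3.822 + 0.505 + 0.018308 + 0.026 = 4.6626 m²·K/W
Q = A·ΔT/R = 55.64 × 23.68 / 4.6626 = 282.58 W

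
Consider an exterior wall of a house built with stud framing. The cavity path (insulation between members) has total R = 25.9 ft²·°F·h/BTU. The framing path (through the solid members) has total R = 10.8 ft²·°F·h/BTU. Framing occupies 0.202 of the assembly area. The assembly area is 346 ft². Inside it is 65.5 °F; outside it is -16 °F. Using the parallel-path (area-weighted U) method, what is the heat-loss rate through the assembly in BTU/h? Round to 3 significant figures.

U_eff = 0.798/25.9 + 0.202/10.8 = 0.03081 + 0.0187 = 0.04951
R_eff = 1/U_eff = 20.2 ft²·°F·h/BTU
Q = 346 × (65.5 − (-16)) / 20.2 = 1396 BTU/h

1400 BTU/h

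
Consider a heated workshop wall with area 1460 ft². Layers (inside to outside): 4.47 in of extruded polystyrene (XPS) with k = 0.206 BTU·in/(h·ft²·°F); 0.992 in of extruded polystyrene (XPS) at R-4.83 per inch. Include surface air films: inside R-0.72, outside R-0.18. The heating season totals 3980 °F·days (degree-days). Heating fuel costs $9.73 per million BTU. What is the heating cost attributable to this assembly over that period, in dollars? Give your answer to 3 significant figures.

4.47/0.206 = 21.7
0.992 × 4.83 = 4.791
R_total = 0.72 + 21.7 + 4.791 + 0.18 = 27.39 ft²·°F·h/BTU
E = A × HDD × 24 / R = 1460 × 3980 × 24 / 27.39 = 5092000 BTU
Cost = 5092000/10⁶ × 9.73 = $49.54

49.5 dollars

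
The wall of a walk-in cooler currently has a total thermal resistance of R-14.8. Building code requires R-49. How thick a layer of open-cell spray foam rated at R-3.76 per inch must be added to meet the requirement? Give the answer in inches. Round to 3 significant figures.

ΔR = 49 − 14.8 = 34.2 ft²·°F·h/BTU
L = ΔR / (R/in) = 34.2/3.76 = 9.096 in

9.10 in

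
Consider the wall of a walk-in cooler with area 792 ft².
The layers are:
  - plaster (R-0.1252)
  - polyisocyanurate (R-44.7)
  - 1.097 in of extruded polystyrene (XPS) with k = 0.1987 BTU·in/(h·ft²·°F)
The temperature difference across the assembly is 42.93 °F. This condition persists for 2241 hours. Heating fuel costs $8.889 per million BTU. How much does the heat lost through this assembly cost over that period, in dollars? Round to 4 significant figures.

1.097/0.1987 = 5.5209
R_total = 0.1252 + 44.7 + 5.5209 = 50.346 ft²·°F·h/BTU
Q = 792 × 42.93 / 50.346 = 675.34 BTU/h
E = 675.34 × 2241 = 1513400 BTU
Cost = 1513400/10⁶ × 8.889 = $13.453

13.45 dollars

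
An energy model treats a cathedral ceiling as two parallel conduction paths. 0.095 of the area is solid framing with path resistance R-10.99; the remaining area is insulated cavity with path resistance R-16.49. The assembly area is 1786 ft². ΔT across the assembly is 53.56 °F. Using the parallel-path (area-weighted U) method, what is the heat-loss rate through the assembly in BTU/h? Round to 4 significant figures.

6077 BTU/h

U_eff = 0.905/16.49 + 0.095/10.99 = 0.054882 + 0.0086442 = 0.063526
R_eff = 1/U_eff = 15.742 ft²·°F·h/BTU
Q = 1786 × 53.56 / 15.742 = 6076.8 BTU/h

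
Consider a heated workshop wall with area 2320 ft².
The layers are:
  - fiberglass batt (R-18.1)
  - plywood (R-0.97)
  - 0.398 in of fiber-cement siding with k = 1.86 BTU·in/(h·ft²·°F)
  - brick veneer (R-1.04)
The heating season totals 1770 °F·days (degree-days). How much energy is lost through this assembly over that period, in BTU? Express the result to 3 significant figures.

0.398/1.86 = 0.214
R_total = 18.1 + 0.97 + 0.214 + 1.04 = 20.32 ft²·°F·h/BTU
E = A × HDD × 24 / R = 2320 × 1770 × 24 / 20.32 = 4849000 BTU

4850000 BTU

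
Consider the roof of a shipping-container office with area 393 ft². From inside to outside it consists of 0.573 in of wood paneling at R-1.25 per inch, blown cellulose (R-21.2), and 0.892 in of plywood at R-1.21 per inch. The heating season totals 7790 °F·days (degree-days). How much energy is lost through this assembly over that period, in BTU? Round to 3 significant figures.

0.573 × 1.25 = 0.7162
0.892 × 1.21 = 1.079
R_total = 0.7162 + 21.2 + 1.079 = 23 ft²·°F·h/BTU
E = A × HDD × 24 / R = 393 × 7790 × 24 / 23 = 3195000 BTU

3200000 BTU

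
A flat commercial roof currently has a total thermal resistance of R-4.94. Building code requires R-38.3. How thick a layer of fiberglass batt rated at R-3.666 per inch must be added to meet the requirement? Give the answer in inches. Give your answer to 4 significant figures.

ΔR = 38.3 − 4.94 = 33.36 ft²·°F·h/BTU
L = ΔR / (R/in) = 33.36/3.666 = 9.0998 in

9.100 in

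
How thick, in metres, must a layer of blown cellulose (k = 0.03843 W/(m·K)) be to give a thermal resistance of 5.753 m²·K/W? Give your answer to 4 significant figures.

0.2211 m

L = R·k = 5.753 × 0.03843 = 0.22109 m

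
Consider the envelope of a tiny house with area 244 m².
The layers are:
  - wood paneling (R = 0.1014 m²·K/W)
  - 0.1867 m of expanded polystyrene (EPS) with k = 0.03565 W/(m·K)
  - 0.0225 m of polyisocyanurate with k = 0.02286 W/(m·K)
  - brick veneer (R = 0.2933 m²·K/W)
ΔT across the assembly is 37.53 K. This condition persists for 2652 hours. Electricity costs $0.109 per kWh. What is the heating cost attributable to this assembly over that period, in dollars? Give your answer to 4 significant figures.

400.1 dollars

0.1867/0.03565 = 5.237
0.0225/0.02286 = 0.98425
R_total = 0.1014 + 5.237 + 0.98425 + 0.2933 = 6.616 m²·K/W
Q = 244 × 37.53 / 6.616 = 1384.1 W
E = 1384.1 W × 2652 h / 1000 = 3670.7 kWh
Cost = 3670.7 × 0.109 = $400.11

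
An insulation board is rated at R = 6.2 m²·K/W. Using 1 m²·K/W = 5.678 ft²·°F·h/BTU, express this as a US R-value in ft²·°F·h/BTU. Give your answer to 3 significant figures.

R_US = 6.2 × 5.678 = 35.2

35.2 ft²·°F·h/BTU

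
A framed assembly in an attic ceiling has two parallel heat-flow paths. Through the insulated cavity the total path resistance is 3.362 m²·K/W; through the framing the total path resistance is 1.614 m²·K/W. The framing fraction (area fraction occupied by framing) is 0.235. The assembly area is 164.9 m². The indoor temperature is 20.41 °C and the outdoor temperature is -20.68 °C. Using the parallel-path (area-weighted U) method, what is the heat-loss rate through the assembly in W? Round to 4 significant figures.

2528 W

U_eff = 0.765/3.362 + 0.235/1.614 = 0.22754 + 0.1456 = 0.37314
R_eff = 1/U_eff = 2.6799 m²·K/W
Q = 164.9 × (20.41 − (-20.68)) / 2.6799 = 2528.3 W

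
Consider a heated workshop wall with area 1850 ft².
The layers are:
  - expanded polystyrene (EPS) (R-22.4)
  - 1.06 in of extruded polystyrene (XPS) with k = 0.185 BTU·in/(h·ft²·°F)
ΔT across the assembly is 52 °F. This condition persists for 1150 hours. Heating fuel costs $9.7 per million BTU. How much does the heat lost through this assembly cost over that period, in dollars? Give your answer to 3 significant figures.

1.06/0.185 = 5.73
R_total = 22.4 + 5.73 = 28.13 ft²·°F·h/BTU
Q = 1850 × 52 / 28.13 = 3420 BTU/h
E = 3420 × 1150 = 3933000 BTU
Cost = 3933000/10⁶ × 9.7 = $38.15

38.1 dollars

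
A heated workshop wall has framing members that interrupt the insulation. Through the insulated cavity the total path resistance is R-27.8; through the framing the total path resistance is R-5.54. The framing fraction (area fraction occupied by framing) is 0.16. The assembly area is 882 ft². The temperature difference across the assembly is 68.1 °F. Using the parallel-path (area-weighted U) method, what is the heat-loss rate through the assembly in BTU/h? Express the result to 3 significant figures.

3550 BTU/h

U_eff = 0.84/27.8 + 0.16/5.54 = 0.03022 + 0.02888 = 0.0591
R_eff = 1/U_eff = 16.92 ft²·°F·h/BTU
Q = 882 × 68.1 / 16.92 = 3550 BTU/h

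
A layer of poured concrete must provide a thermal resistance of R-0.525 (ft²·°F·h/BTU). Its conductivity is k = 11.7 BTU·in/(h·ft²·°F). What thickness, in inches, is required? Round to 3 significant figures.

L = R × k = 0.525 × 11.7 = 6.143 in

6.14 in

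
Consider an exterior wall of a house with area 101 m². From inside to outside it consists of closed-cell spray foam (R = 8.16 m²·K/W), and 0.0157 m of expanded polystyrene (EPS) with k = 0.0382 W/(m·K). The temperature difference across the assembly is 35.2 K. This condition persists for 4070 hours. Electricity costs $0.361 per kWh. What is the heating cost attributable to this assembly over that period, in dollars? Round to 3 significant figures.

0.0157/0.0382 = 0.411
R_total = 8.16 + 0.411 = 8.571 m²·K/W
Q = 101 × 35.2 / 8.571 = 414.8 W
E = 414.8 W × 4070 h / 1000 = 1688 kWh
Cost = 1688 × 0.361 = $609.4

609 dollars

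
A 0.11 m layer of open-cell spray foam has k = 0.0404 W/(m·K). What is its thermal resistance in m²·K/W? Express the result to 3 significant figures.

2.72 m²·K/W

R = L/k = 0.11/0.0404 = 2.723 m²·K/W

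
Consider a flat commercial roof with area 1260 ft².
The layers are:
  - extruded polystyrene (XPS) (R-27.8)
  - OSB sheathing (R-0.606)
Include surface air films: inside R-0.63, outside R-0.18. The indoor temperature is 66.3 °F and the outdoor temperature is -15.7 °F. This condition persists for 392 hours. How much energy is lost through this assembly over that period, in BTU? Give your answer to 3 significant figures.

1390000 BTU

R_total = 0.63 + 27.8 + 0.606 + 0.18 = 29.22 ft²·°F·h/BTU
Q = 1260 × (66.3 − (-15.7)) / 29.22 = 3536 BTU/h
E = 3536 × 392 = 1386000 BTU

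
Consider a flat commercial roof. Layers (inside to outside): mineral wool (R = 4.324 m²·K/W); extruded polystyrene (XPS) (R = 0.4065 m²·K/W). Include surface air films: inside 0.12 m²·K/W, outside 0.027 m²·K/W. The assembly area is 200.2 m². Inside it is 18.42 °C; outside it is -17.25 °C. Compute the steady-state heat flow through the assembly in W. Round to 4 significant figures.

1464 W

R_total = 0.12 + 4.324 + 0.4065 + 0.027 = 4.8775 m²·K/W
Q = A·ΔT/R = 200.2 × (18.42 − (-17.25)) / 4.8775 = 1464.1 W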